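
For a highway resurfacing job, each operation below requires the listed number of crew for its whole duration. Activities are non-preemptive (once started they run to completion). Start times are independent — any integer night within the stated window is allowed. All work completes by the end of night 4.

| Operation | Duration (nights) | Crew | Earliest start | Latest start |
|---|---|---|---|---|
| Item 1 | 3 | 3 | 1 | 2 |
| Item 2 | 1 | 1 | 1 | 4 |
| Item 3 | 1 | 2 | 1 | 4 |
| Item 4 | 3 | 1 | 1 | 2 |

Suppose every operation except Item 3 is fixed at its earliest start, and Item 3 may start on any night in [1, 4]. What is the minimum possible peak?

5

Item 3@1: n1:7  n2:4  n3:4  n4:0 → peak 7
Item 3@2: n1:5  n2:6  n3:4  n4:0 → peak 6
Item 3@3: n1:5  n2:4  n3:6  n4:0 → peak 6
Item 3@4: n1:5  n2:4  n3:4  n4:2 → peak 5
Best is Item 3@4, peak 5.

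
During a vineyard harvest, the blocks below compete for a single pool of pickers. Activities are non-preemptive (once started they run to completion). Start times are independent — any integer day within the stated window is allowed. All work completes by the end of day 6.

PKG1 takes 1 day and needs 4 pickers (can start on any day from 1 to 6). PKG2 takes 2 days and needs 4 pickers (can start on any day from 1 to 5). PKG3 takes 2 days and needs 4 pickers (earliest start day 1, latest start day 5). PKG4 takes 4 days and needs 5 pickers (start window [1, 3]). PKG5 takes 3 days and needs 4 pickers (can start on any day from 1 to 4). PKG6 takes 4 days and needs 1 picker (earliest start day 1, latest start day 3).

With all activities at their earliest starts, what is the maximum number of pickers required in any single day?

22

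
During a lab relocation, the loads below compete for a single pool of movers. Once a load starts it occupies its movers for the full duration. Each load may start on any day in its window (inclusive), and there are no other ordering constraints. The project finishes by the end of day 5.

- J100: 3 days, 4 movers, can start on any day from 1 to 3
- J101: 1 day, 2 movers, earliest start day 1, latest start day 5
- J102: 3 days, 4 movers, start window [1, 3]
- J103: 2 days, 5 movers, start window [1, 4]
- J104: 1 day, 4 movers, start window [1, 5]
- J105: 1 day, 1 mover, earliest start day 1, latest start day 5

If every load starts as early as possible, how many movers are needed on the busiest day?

20

Early-start schedule: J100@1, J101@1, J102@1, J103@1, J104@1, J105@1.
Load per day: day 1: 20, day 2: 13, day 3: 8, day 4: 0, day 5: 0.
Peak is 20.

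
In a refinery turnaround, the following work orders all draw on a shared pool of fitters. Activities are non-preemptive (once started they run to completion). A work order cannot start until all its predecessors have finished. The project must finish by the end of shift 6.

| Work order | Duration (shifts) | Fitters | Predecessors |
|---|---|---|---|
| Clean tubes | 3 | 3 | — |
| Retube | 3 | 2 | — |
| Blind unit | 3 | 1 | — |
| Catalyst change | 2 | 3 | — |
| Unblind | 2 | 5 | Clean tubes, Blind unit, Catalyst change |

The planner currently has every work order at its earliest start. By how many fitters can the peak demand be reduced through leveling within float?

Early-start peak: s1:9  s2:9  s3:6  s4:5  s5:5  s6:0 ⇒ 9.
Leveled (Clean tubes@1, Retube@3, Blind unit@1, Catalyst change@1, Unblind@4): s1:7  s2:7  s3:6  s4:7  s5:7  s6:0 ⇒ 7.
Reduction 9 − 7 = 2.

2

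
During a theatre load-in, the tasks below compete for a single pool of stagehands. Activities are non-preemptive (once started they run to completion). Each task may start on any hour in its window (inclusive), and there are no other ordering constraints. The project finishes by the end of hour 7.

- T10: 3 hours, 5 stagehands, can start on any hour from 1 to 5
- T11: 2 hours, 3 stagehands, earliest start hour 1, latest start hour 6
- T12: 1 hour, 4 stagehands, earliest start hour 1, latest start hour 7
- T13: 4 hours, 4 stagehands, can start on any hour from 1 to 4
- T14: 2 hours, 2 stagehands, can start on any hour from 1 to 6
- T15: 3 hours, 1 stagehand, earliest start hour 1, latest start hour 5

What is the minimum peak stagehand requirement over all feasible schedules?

Early-start (T10@1, T11@1, T12@1, T13@1, T14@1, T15@1) gives peak 19: h1:19  h2:15  h3:10  h4:4  h5:0  h6:0  h7:0.
Shift T12→4, T13→4, T14→5, T15→5.
Schedule T10@1, T11@1, T12@4, T13@4, T14@5, T15@5: h1:8  h2:8  h3:5  h4:8  h5:7  h6:7  h7:5 — peak 8.

8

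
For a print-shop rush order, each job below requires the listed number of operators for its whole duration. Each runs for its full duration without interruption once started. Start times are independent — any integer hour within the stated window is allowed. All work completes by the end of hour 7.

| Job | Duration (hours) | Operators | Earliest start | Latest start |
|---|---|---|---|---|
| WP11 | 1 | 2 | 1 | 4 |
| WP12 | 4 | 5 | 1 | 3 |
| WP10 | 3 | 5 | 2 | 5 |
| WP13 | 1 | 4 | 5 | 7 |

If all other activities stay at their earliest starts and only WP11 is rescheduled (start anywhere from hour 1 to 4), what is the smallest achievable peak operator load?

WP11@1: h1:7  h2:10  h3:10  h4:10  h5:4  h6:0  h7:0 → peak 10
WP11@2: h1:5  h2:12  h3:10  h4:10  h5:4  h6:0  h7:0 → peak 12
WP11@3: h1:5  h2:10  h3:12  h4:10  h5:4  h6:0  h7:0 → peak 12
WP11@4: h1:5  h2:10  h3:10  h4:12  h5:4  h6:0  h7:0 → peak 12
Best is WP11@1, peak 10.

10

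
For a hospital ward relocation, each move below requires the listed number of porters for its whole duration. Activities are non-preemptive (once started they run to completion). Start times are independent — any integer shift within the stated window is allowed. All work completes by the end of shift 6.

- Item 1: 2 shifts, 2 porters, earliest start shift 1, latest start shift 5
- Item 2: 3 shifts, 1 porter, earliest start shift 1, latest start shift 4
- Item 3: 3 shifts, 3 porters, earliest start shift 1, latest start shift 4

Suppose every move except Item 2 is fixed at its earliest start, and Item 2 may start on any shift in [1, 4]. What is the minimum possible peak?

Item 2@1: s1:6  s2:6  s3:4  s4:0  s5:0  s6:0 → peak 6
Item 2@2: s1:5  s2:6  s3:4  s4:1  s5:0  s6:0 → peak 6
Item 2@3: s1:5  s2:5  s3:4  s4:1  s5:1  s6:0 → peak 5
Item 2@4: s1:5  s2:5  s3:3  s4:1  s5:1  s6:1 → peak 5
Best is Item 2@3, peak 5.

5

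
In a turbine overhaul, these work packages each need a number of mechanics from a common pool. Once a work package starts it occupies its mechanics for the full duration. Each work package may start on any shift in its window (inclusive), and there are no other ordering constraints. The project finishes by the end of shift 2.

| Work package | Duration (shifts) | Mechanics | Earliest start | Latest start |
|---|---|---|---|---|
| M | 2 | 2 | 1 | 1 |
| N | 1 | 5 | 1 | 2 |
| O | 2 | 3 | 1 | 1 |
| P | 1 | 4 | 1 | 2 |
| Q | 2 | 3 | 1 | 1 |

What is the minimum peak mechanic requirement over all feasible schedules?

Early-start (M@1, N@1, O@1, P@1, Q@1) gives peak 17: s1:17  s2:8.
Shift P→2.
Schedule M@1, N@1, O@1, P@2, Q@1: s1:13  s2:12 — peak 13.
Total mechanic-shifts = 25 over 2 shifts ⇒ peak ≥ ⌈25/2⌉ = 13, so 13 is optimal.

13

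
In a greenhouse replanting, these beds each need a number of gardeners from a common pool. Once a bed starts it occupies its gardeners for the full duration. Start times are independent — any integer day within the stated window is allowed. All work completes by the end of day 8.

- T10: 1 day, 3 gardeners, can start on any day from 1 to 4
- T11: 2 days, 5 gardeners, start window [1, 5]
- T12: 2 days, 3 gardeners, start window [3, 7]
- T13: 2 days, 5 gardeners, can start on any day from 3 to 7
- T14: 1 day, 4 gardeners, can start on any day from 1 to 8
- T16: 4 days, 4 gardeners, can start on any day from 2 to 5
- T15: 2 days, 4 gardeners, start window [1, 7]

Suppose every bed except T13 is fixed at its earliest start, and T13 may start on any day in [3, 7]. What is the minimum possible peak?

16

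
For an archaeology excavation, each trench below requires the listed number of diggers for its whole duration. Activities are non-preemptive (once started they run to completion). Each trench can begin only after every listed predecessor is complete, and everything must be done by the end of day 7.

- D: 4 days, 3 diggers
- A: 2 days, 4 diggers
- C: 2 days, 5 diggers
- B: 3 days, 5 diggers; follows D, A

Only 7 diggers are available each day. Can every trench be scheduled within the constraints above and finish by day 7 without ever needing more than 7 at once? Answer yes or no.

The minimum achievable peak is 8; 7 < 8, so no feasible schedule stays within the cap.

no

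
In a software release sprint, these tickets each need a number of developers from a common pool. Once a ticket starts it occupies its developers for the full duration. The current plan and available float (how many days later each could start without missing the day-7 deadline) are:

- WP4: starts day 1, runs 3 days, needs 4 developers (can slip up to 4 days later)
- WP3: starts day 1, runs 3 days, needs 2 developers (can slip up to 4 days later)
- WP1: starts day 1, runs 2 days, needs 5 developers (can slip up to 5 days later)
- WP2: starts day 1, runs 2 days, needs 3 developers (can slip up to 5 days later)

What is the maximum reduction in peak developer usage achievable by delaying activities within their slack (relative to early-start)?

Early-start peak: d1:14  d2:14  d3:6  d4:0  d5:0  d6:0  d7:0 ⇒ 14.
Leveled (WP4@1, WP3@1, WP1@4, WP2@6): d1:6  d2:6  d3:6  d4:5  d5:5  d6:3  d7:3 ⇒ 6.
Reduction 14 − 6 = 8.

8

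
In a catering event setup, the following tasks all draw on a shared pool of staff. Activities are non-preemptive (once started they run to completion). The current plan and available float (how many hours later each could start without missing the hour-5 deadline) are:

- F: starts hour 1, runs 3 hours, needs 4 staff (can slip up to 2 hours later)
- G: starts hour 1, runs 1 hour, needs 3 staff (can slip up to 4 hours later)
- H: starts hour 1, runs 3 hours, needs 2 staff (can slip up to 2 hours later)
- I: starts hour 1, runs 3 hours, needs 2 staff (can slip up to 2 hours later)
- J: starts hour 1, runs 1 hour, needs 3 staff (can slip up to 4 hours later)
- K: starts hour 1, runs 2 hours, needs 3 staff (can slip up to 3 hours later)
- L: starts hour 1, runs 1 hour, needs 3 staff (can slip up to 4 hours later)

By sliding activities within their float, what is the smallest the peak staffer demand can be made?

9

Early-start (F@1, G@1, H@1, I@1, J@1, K@1, L@1) gives peak 20: h1:20  h2:11  h3:8  h4:0  h5:0.
Shift I→2, J→4, K→4, L→5.
Schedule F@1, G@1, H@1, I@2, J@4, K@4, L@5: h1:9  h2:8  h3:8  h4:8  h5:6 — peak 9.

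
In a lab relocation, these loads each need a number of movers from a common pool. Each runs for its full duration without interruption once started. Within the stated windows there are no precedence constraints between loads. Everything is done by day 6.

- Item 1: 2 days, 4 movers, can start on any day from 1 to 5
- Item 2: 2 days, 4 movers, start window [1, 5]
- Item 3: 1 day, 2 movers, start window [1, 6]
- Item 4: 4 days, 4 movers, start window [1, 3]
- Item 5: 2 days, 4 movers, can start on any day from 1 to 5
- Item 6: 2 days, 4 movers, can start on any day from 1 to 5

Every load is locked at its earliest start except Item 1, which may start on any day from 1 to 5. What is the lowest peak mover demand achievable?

Item 1@1: d1:22  d2:20  d3:4  d4:4  d5:0  d6:0 → peak 22
Item 1@2: d1:18  d2:20  d3:8  d4:4  d5:0  d6:0 → peak 20
Item 1@3: d1:18  d2:16  d3:8  d4:8  d5:0  d6:0 → peak 18
Item 1@4: d1:18  d2:16  d3:4  d4:8  d5:4  d6:0 → peak 18
Item 1@5: d1:18  d2:16  d3:4  d4:4  d5:4  d6:4 → peak 18
Best is Item 1@3, peak 18.

18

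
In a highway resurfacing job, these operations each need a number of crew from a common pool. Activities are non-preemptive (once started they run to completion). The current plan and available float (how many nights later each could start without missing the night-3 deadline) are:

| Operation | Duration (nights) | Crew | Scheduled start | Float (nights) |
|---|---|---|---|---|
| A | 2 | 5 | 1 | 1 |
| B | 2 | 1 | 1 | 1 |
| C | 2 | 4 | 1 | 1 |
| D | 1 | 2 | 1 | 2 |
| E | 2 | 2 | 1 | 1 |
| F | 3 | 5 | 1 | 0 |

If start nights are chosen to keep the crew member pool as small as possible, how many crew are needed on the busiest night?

Early-start (A@1, B@1, C@1, D@1, E@1, F@1) gives peak 19: n1:19  n2:17  n3:5.
Shift E→2.
Schedule A@1, B@1, C@1, D@1, E@2, F@1: n1:17  n2:17  n3:7 — peak 17.

17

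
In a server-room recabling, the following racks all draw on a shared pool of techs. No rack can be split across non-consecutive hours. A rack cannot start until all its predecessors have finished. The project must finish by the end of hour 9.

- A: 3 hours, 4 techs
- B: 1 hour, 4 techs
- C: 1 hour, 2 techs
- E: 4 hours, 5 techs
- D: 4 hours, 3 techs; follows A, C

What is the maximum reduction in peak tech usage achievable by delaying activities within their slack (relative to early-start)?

7

Early-start peak: h1:15  h2:9  h3:9  h4:8  h5:3  h6:3  h7:3  h8:0  h9:0 ⇒ 15.
Leveled (A@1, B@1, C@2, E@4, D@4): h1:8  h2:6  h3:4  h4:8  h5:8  h6:8  h7:8  h8:0  h9:0 ⇒ 8.
Reduction 15 − 8 = 7.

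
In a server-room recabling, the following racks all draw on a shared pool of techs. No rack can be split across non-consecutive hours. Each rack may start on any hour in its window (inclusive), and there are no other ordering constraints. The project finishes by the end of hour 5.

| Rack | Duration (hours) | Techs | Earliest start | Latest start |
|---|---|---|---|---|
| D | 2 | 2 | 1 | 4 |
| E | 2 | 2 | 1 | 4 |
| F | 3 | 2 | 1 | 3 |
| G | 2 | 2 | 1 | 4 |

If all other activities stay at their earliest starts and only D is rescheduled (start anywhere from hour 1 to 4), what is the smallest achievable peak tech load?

6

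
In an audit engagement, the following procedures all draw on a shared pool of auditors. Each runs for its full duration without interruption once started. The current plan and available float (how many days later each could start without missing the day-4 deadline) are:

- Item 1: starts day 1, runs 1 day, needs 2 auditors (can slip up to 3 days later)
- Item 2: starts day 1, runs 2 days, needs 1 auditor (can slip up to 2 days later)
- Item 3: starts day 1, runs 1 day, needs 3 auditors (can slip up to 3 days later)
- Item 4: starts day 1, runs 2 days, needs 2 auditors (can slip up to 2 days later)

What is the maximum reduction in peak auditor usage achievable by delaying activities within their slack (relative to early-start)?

5

Early-start peak: d1:8  d2:3  d3:0  d4:0 ⇒ 8.
Leveled (Item 1@1, Item 2@1, Item 3@4, Item 4@2): d1:3  d2:3  d3:2  d4:3 ⇒ 3.
Reduction 8 − 3 = 5.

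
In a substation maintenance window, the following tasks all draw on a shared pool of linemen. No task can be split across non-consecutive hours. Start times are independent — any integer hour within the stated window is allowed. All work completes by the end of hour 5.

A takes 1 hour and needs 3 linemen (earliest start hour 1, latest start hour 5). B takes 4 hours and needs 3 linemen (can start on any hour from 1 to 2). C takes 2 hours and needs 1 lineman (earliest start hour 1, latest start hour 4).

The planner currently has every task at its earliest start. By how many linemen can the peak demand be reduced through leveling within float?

Early-start peak: h1:7  h2:4  h3:3  h4:3  h5:0 ⇒ 7.
Leveled (A@1, B@2, C@1): h1:4  h2:4  h3:3  h4:3  h5:3 ⇒ 4.
Reduction 7 − 4 = 3.

3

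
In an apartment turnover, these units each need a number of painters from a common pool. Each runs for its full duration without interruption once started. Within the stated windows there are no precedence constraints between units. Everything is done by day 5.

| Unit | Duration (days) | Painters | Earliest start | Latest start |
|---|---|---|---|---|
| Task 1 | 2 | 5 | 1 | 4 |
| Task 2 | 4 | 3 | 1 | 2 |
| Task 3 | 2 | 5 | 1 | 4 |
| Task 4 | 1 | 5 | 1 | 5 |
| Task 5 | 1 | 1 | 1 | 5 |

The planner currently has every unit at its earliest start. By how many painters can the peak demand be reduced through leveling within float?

11

Early-start peak: d1:19  d2:13  d3:3  d4:3  d5:0 ⇒ 19.
Leveled (Task 1@1, Task 2@1, Task 3@3, Task 4@5, Task 5@5): d1:8  d2:8  d3:8  d4:8  d5:6 ⇒ 8.
Reduction 19 − 8 = 11.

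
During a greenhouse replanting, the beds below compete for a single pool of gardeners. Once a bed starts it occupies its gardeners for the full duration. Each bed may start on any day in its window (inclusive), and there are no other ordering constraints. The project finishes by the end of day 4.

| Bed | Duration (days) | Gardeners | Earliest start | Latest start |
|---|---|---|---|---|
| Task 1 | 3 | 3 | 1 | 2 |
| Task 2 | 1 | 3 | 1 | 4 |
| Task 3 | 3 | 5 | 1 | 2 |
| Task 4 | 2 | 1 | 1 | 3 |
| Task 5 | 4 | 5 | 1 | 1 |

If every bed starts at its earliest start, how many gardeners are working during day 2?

14

At early start, day 2 has: Task 1, Task 3, Task 4, Task 5.
Demand: 3 + 5 + 1 + 5 = 14.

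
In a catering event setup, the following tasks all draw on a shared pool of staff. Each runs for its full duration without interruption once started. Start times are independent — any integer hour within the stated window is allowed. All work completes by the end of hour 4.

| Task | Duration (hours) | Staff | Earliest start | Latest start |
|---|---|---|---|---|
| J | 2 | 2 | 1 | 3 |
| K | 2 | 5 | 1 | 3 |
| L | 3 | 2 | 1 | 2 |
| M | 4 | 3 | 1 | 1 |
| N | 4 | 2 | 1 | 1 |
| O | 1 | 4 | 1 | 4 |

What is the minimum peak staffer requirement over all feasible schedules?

12

Early-start (J@1, K@1, L@1, M@1, N@1, O@1) gives peak 18: h1:18  h2:14  h3:7  h4:5.
Shift K→3, L→2.
Schedule J@1, K@3, L@2, M@1, N@1, O@1: h1:11  h2:9  h3:12  h4:12 — peak 12.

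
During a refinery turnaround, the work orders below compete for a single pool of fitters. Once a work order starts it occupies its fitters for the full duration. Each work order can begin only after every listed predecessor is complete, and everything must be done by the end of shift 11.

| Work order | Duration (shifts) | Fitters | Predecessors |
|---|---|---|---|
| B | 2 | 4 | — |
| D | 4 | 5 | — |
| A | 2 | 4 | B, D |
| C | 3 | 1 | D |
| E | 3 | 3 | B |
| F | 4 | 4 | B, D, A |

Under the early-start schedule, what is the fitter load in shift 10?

4

At early start, shift 10 has: F.
Demand: 4 = 4.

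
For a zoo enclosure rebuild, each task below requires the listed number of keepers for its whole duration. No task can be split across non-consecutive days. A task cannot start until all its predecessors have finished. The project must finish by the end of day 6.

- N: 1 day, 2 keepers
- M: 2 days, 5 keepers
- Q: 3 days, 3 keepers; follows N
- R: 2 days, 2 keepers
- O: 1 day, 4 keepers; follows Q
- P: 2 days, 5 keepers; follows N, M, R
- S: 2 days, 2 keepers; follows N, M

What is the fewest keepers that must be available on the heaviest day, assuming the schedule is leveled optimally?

9

Early-start (N@1, M@1, Q@2, R@1, O@5, P@3, S@3) gives peak 10: d1:9  d2:10  d3:10  d4:10  d5:4  d6:0.
Shift R→3, P→5.
Schedule N@1, M@1, Q@2, R@3, O@5, P@5, S@3: d1:7  d2:8  d3:7  d4:7  d5:9  d6:5 — peak 9.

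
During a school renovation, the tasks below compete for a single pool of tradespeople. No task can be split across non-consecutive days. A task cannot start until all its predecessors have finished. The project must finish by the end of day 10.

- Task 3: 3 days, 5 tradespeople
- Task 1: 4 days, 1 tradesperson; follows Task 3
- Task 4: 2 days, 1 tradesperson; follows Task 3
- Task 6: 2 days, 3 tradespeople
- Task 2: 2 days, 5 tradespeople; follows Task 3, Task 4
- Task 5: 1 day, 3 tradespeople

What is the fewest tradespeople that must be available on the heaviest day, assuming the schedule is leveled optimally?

5

Early-start (Task 3@1, Task 1@4, Task 4@4, Task 6@1, Task 2@6, Task 5@1) gives peak 11: d1:11  d2:8  d3:5  d4:2  d5:2  d6:6  d7:6  d8:0  d9:0  d10:0.
Shift Task 6→4, Task 2→8, Task 5→6.
Schedule Task 3@1, Task 1@4, Task 4@4, Task 6@4, Task 2@8, Task 5@6: d1:5  d2:5  d3:5  d4:5  d5:5  d6:4  d7:1  d8:5  d9:5  d10:0 — peak 5.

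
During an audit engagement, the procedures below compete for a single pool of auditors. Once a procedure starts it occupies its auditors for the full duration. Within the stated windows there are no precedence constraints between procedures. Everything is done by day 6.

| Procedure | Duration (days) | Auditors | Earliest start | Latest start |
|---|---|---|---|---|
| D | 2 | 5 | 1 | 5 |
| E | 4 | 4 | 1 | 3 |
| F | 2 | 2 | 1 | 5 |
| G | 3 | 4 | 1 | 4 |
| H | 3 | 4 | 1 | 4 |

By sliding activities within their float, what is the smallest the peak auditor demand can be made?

Early-start (D@1, E@1, F@1, G@1, H@1) gives peak 19: d1:19  d2:19  d3:12  d4:4  d5:0  d6:0.
Shift E→3, F→3, H→4.
Schedule D@1, E@3, F@3, G@1, H@4: d1:9  d2:9  d3:10  d4:10  d5:8  d6:8 — peak 10.

10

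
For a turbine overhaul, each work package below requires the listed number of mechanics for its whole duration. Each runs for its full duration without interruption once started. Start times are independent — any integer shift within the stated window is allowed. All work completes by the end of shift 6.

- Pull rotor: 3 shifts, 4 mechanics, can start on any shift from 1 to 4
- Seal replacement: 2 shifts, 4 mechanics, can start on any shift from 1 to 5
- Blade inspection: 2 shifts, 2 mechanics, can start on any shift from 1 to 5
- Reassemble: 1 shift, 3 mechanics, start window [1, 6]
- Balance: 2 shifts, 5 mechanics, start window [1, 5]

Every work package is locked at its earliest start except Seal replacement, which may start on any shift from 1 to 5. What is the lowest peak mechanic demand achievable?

Seal replacement@1: s1:18  s2:15  s3:4  s4:0  s5:0  s6:0 → peak 18
Seal replacement@2: s1:14  s2:15  s3:8  s4:0  s5:0  s6:0 → peak 15
Seal replacement@3: s1:14  s2:11  s3:8  s4:4  s5:0  s6:0 → peak 14
Seal replacement@4: s1:14  s2:11  s3:4  s4:4  s5:4  s6:0 → peak 14
Seal replacement@5: s1:14  s2:11  s3:4  s4:0  s5:4  s6:4 → peak 14
Best is Seal replacement@3, peak 14.

14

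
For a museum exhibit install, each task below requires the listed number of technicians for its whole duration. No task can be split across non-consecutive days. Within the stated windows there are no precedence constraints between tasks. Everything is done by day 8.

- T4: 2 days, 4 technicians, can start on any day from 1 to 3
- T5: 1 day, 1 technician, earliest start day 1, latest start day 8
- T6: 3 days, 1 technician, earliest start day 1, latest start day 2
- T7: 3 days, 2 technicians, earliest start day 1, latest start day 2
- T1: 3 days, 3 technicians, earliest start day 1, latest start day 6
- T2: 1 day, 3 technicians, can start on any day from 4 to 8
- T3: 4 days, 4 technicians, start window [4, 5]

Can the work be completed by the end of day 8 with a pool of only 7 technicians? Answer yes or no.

yes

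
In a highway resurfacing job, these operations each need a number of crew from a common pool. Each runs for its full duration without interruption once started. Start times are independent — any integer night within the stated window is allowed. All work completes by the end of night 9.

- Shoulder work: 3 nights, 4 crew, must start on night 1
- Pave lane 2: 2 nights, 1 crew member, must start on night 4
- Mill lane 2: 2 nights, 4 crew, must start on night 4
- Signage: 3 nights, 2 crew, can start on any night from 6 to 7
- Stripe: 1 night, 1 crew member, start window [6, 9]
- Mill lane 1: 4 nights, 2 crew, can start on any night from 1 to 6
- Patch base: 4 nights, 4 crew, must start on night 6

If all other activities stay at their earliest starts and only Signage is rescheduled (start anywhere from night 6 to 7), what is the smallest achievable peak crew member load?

Signage@6: n1:6  n2:6  n3:6  n4:7  n5:5  n6:7  n7:6  n8:6  n9:4 → peak 7
Signage@7: n1:6  n2:6  n3:6  n4:7  n5:5  n6:5  n7:6  n8:6  n9:6 → peak 7
Best is Signage@6, peak 7.

7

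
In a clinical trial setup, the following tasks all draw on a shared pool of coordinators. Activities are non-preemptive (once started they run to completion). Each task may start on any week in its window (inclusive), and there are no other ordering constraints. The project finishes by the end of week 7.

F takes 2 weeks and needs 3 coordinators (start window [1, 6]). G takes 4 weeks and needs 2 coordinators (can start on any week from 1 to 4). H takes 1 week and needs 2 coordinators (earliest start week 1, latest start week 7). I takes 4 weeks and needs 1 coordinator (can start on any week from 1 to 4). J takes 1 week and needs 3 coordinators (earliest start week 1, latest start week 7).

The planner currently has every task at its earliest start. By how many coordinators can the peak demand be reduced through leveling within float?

Early-start peak: w1:11  w2:6  w3:3  w4:3  w5:0  w6:0  w7:0 ⇒ 11.
Leveled (F@1, G@3, H@3, I@4, J@7): w1:3  w2:3  w3:4  w4:3  w5:3  w6:3  w7:4 ⇒ 4.
Reduction 11 − 4 = 7.

7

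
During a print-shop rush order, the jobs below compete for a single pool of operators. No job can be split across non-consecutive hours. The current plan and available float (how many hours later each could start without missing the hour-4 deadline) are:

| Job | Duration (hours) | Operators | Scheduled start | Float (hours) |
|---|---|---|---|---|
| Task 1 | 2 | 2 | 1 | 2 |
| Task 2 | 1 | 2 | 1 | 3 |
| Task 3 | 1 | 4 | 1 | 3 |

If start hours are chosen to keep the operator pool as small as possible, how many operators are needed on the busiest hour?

4

Early-start (Task 1@1, Task 2@1, Task 3@1) gives peak 8: h1:8  h2:2  h3:0  h4:0.
Shift Task 3→3.
Schedule Task 1@1, Task 2@1, Task 3@3: h1:4  h2:2  h3:4  h4:0 — peak 4.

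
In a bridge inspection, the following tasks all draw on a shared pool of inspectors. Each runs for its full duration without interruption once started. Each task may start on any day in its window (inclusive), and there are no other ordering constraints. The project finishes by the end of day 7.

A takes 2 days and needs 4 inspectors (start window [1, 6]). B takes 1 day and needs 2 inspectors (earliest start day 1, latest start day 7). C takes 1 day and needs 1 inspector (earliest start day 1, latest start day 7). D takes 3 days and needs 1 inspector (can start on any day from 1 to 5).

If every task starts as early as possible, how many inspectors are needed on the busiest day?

8

Early-start schedule: A@1, B@1, C@1, D@1.
Load per day: day 1: 8, day 2: 5, day 3: 1, day 4: 0, day 5: 0, day 6: 0, day 7: 0.
Peak is 8.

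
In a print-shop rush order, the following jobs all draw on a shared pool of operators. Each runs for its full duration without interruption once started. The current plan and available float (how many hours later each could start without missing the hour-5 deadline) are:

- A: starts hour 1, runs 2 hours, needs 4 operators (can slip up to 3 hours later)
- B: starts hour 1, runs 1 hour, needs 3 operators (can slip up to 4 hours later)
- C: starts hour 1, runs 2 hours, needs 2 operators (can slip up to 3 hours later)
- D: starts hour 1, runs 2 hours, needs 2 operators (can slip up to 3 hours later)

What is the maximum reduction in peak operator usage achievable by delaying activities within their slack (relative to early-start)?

7

Early-start peak: h1:11  h2:8  h3:0  h4:0  h5:0 ⇒ 11.
Leveled (A@1, B@3, C@4, D@4): h1:4  h2:4  h3:3  h4:4  h5:4 ⇒ 4.
Reduction 11 − 4 = 7.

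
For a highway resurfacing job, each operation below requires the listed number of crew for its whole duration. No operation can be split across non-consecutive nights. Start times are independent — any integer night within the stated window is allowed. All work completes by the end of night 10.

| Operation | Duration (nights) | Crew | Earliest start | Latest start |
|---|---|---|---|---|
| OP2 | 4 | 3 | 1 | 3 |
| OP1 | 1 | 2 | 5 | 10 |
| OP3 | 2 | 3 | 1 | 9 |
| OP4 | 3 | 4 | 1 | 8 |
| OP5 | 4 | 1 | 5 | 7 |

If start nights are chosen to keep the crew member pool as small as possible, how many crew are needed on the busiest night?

Early-start (OP2@1, OP1@5, OP3@1, OP4@1, OP5@5) gives peak 10: n1:10  n2:10  n3:7  n4:3  n5:3  n6:1  n7:1  n8:1  n9:0  n10:0.
Shift OP3→5, OP4→7, OP5→6.
Schedule OP2@1, OP1@5, OP3@5, OP4@7, OP5@6: n1:3  n2:3  n3:3  n4:3  n5:5  n6:4  n7:5  n8:5  n9:5  n10:0 — peak 5.

5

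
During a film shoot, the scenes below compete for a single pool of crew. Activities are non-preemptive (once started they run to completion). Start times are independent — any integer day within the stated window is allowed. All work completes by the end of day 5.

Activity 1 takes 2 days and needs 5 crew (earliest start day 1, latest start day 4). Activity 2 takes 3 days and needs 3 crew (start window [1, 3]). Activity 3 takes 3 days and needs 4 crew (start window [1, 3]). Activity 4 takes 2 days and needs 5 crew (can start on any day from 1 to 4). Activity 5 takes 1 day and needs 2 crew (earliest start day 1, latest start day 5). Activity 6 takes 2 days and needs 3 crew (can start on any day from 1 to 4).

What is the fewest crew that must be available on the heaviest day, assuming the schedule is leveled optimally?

Early-start (Activity 1@1, Activity 2@1, Activity 3@1, Activity 4@1, Activity 5@1, Activity 6@1) gives peak 22: d1:22  d2:20  d3:7  d4:0  d5:0.
Shift Activity 2→3, Activity 3→3, Activity 5→3, Activity 6→4.
Schedule Activity 1@1, Activity 2@3, Activity 3@3, Activity 4@1, Activity 5@3, Activity 6@4: d1:10  d2:10  d3:9  d4:10  d5:10 — peak 10.
Total crew member-days = 49 over 5 days ⇒ peak ≥ ⌈49/5⌉ = 10, so 10 is optimal.

10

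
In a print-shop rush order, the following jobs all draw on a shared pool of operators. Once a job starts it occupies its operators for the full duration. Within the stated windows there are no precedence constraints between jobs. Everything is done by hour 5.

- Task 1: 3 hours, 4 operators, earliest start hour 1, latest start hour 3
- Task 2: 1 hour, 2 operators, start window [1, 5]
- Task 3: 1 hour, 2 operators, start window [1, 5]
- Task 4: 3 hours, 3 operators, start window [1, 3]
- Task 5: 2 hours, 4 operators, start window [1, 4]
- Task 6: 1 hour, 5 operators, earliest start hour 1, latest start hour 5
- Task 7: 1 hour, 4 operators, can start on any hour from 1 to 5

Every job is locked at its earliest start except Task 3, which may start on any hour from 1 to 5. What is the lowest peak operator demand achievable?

22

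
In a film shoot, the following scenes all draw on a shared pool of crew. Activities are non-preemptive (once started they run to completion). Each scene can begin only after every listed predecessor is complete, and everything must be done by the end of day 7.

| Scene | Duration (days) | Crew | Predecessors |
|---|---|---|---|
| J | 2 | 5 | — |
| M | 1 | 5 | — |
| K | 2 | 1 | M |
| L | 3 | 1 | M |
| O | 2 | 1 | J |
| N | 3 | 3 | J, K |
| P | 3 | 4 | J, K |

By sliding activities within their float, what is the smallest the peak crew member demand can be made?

8

Early-start (J@1, M@1, K@2, L@2, O@3, N@4, P@4) gives peak 10: d1:10  d2:7  d3:3  d4:9  d5:7  d6:7  d7:0.
Shift J→2, O→4, P→5.
Schedule J@2, M@1, K@2, L@2, O@4, N@4, P@5: d1:5  d2:7  d3:7  d4:5  d5:8  d6:7  d7:4 — peak 8.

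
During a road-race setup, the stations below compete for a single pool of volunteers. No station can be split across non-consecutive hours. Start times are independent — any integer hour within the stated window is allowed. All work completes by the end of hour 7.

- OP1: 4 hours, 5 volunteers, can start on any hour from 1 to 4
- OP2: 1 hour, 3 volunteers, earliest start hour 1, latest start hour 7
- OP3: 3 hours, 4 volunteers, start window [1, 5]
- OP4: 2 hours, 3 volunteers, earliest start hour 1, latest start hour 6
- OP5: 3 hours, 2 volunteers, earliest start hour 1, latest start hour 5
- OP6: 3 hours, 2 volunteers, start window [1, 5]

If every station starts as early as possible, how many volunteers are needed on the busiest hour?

Early-start schedule: OP1@1, OP2@1, OP3@1, OP4@1, OP5@1, OP6@1.
Load per hour: hour 1: 19, hour 2: 16, hour 3: 13, hour 4: 5, hour 5: 0, hour 6: 0, hour 7: 0.
Peak is 19.

19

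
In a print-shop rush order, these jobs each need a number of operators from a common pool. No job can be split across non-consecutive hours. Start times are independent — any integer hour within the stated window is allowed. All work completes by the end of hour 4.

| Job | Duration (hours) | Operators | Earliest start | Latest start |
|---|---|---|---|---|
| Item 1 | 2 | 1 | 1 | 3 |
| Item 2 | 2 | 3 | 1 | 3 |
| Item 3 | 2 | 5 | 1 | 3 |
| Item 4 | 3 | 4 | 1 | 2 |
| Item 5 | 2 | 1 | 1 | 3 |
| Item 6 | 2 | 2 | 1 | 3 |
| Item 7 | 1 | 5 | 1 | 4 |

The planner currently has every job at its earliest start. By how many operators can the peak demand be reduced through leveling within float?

10

Early-start peak: h1:21  h2:16  h3:4  h4:0 ⇒ 21.
Leveled (Item 1@1, Item 2@1, Item 3@3, Item 4@1, Item 5@1, Item 6@1, Item 7@4): h1:11  h2:11  h3:9  h4:10 ⇒ 11.
Reduction 21 − 11 = 10.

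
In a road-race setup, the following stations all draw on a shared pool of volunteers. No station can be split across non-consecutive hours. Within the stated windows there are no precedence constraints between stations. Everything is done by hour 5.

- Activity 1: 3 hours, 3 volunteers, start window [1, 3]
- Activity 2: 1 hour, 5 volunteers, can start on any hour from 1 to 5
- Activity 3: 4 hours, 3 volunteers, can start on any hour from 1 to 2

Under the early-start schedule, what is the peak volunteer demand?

Early-start schedule: Activity 1@1, Activity 2@1, Activity 3@1.
Load per hour: hour 1: 11, hour 2: 6, hour 3: 6, hour 4: 3, hour 5: 0.
Peak is 11.

11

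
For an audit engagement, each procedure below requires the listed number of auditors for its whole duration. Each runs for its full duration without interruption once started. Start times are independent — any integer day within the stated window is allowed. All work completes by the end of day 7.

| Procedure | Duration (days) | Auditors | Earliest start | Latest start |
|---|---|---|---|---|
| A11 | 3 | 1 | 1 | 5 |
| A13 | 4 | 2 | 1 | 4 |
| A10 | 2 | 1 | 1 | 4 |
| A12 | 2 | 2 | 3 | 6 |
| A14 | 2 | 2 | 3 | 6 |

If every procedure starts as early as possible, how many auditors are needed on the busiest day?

7

Early-start schedule: A11@1, A13@1, A10@1, A12@3, A14@3.
Load per day: day 1: 4, day 2: 4, day 3: 7, day 4: 6, day 5: 0, day 6: 0, day 7: 0.
Peak is 7.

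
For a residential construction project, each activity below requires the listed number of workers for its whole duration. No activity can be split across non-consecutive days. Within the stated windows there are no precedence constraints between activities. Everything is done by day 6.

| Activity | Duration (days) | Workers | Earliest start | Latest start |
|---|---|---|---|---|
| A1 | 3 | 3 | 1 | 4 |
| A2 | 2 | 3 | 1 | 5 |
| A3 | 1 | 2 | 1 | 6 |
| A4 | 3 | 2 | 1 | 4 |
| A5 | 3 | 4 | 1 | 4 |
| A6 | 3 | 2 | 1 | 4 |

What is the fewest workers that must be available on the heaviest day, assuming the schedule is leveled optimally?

7

Early-start (A1@1, A2@1, A3@1, A4@1, A5@1, A6@1) gives peak 16: d1:16  d2:14  d3:11  d4:0  d5:0  d6:0.
Shift A2→4, A3→6, A5→4.
Schedule A1@1, A2@4, A3@6, A4@1, A5@4, A6@1: d1:7  d2:7  d3:7  d4:7  d5:7  d6:6 — peak 7.
Total worker-days = 41 over 6 days ⇒ peak ≥ ⌈41/6⌉ = 7, so 7 is optimal.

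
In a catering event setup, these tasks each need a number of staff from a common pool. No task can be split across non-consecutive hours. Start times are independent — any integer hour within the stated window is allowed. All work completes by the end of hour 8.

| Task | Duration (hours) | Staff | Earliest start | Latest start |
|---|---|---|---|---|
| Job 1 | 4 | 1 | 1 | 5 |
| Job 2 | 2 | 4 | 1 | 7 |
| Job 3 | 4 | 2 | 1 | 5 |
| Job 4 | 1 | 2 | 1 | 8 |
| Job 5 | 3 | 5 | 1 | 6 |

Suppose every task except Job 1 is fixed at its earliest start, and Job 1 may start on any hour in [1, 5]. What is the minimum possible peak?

13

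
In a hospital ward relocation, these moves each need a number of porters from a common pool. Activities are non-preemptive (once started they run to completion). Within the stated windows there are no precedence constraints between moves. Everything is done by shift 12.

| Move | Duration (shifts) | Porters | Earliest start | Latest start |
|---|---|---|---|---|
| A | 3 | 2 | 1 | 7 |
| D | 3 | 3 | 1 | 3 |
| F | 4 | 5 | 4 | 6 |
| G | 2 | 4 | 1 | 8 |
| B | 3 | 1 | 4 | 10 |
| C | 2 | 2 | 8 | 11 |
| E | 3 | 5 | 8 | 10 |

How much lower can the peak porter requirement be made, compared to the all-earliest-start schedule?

3

Early-start peak: s1:9  s2:9  s3:5  s4:6  s5:6  s6:6  s7:5  s8:7  s9:7  s10:5  s11:0  s12:0 ⇒ 9.
Leveled (A@1, D@1, F@4, G@8, B@4, C@8, E@10): s1:5  s2:5  s3:5  s4:6  s5:6  s6:6  s7:5  s8:6  s9:6  s10:5  s11:5  s12:5 ⇒ 6.
Reduction 9 − 6 = 3.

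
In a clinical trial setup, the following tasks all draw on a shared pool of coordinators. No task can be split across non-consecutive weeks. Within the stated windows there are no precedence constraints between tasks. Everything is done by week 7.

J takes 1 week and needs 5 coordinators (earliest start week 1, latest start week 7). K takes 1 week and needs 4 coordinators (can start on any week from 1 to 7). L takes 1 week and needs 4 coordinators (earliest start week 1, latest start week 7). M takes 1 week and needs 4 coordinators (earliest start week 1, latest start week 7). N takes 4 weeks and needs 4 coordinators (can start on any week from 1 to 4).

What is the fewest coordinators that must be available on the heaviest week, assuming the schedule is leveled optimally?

8

Early-start (J@1, K@1, L@1, M@1, N@1) gives peak 21: w1:21  w2:4  w3:4  w4:4  w5:0  w6:0  w7:0.
Shift K→2, L→2, M→3, N→3.
Schedule J@1, K@2, L@2, M@3, N@3: w1:5  w2:8  w3:8  w4:4  w5:4  w6:4  w7:0 — peak 8.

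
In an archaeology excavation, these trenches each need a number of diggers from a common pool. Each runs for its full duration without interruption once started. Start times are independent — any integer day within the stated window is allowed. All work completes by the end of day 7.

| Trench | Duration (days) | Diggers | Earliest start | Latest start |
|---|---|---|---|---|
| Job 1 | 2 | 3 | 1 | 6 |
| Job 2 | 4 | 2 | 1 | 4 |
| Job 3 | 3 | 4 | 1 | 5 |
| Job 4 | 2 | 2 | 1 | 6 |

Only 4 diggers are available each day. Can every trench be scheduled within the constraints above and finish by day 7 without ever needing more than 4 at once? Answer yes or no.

no

Total digger-days = 30; over 7 days the average is 30/7 > 4, so some day must exceed 4.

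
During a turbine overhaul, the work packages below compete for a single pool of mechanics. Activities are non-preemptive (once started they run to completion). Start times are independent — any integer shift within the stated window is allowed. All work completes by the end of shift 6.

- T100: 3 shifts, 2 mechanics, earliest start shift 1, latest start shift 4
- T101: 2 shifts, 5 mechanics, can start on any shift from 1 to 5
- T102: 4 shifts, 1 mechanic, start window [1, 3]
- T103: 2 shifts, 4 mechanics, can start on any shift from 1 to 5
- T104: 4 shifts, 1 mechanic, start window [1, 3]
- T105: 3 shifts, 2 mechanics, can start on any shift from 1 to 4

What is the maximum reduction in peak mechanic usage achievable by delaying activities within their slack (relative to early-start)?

7

Early-start peak: s1:15  s2:15  s3:6  s4:2  s5:0  s6:0 ⇒ 15.
Leveled (T100@1, T101@1, T102@1, T103@3, T104@3, T105@4): s1:8  s2:8  s3:8  s4:8  s5:3  s6:3 ⇒ 8.
Reduction 15 − 8 = 7.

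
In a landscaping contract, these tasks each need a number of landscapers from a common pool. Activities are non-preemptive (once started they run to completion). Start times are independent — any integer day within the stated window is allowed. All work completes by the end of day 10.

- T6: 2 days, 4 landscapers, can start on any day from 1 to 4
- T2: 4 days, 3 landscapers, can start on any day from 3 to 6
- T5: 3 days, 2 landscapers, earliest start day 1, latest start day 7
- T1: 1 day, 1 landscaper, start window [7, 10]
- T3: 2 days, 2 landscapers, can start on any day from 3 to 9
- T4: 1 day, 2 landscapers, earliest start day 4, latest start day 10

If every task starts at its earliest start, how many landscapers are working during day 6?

At early start, day 6 has: T2.
Demand: 3 = 3.

3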